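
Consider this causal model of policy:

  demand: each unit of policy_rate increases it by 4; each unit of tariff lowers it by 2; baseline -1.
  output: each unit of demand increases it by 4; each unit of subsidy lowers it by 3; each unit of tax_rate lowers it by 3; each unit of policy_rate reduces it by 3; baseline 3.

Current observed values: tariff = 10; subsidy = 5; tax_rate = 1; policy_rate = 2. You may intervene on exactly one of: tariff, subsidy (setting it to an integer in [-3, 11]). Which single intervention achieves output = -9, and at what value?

Intervening on tariff: with other inputs at their observed values, output = -8*tariff + 7. Solving for -9 gives tariff = 2, within [-3, 11].
Intervening on subsidy: output = -3*subsidy - 58. Reaching -9 requires subsidy = -49/3, not an integer.

set tariff = 2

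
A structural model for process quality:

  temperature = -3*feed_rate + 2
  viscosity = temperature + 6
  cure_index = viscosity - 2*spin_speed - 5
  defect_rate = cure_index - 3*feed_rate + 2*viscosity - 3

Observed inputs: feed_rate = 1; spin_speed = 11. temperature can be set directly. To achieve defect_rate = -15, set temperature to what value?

Intervening on temperature fixes its value directly, overriding its dependence on feed_rate.
Substituting into the cure_index equation gives cure_index = temperature - 21.
Substituting into the defect_rate equation gives defect_rate = 3*temperature - 15.
Solve 3*temperature - 15 = -15: temperature = (-15 + 15) / 3 = 0.

temperature = 0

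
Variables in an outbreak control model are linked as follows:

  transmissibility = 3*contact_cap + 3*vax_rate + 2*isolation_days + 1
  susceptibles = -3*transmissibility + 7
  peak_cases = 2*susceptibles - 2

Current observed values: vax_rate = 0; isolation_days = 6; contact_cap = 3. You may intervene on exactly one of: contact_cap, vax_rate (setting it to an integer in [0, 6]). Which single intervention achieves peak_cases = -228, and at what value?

set vax_rate = 6

Intervening on contact_cap: peak_cases = -18*contact_cap - 66. Reaching -228 requires contact_cap = 9, outside [0, 6].
Intervening on vax_rate: with other inputs at their observed values, peak_cases = -18*vax_rate - 120. Solving for -228 gives vax_rate = 6, within [0, 6].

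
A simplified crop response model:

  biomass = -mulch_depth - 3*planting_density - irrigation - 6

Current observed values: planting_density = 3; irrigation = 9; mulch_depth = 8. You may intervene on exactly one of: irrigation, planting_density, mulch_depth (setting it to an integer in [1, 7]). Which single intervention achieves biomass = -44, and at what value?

Intervening on irrigation: biomass = -irrigation - 23. Reaching -44 requires irrigation = 21, outside [1, 7].
Intervening on planting_density: with other inputs at their observed values, biomass = -3*planting_density - 23. Solving for -44 gives planting_density = 7, within [1, 7].
Intervening on mulch_depth: biomass = -mulch_depth - 24. Reaching -44 requires mulch_depth = 20, outside [1, 7].

set planting_density = 7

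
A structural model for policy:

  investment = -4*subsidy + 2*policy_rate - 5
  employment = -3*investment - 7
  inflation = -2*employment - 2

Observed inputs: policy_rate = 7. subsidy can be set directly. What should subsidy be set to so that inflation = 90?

Substituting into the investment equation gives investment = -4*subsidy + 9.
So employment = 12*subsidy - 34.
Substituting into the inflation equation gives inflation = -24*subsidy + 66.
Solve -24*subsidy + 66 = 90: subsidy = (90 - 66) / -24 = -1.

subsidy = -1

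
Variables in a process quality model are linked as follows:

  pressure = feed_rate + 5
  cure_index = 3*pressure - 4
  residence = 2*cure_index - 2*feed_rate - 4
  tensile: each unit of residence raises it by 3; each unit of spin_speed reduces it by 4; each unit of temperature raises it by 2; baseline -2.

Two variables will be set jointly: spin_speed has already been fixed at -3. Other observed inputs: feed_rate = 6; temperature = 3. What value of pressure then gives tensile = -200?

pressure = -8

With spin_speed held at -3:
Intervening on pressure fixes its value directly, overriding its dependence on feed_rate.
Substituting into the residence equation gives residence = 6*pressure - 24.
Substituting into the tensile equation gives tensile = 18*pressure - 56.
Solve 18*pressure - 56 = -200: pressure = (-200 + 56) / 18 = -8.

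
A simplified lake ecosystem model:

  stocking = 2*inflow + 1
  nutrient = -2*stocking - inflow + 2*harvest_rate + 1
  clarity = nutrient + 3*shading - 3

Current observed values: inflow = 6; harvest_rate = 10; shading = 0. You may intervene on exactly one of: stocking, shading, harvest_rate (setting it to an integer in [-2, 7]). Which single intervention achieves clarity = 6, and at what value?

Intervening on stocking: with other inputs at their observed values, clarity = -2*stocking + 12. Solving for 6 gives stocking = 3, within [-2, 7].
Intervening on shading: clarity = 3*shading - 14. Reaching 6 requires shading = 20/3, not an integer.
Intervening on harvest_rate: clarity = 2*harvest_rate - 34. Reaching 6 requires harvest_rate = 20, outside [-2, 7].

set stocking = 3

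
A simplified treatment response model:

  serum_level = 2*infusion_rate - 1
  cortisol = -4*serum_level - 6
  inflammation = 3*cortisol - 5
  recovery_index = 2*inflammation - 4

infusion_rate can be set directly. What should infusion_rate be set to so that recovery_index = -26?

Substituting into the cortisol equation gives cortisol = -8*infusion_rate - 2.
inflammation becomes -24*infusion_rate - 11.
Substituting into the recovery_index equation gives recovery_index = -48*infusion_rate - 26.
Solve -48*infusion_rate - 26 = -26: infusion_rate = (-26 + 26) / -48 = 0.

infusion_rate = 0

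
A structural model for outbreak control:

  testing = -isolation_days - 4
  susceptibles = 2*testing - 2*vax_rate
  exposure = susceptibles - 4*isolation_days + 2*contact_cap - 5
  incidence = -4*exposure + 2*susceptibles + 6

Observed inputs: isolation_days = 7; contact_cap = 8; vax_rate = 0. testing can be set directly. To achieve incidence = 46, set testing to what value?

Intervening on testing fixes its value directly, overriding its dependence on isolation_days.
Substituting into the susceptibles equation gives susceptibles = 2*testing.
Substituting into the exposure equation gives exposure = 2*testing - 17.
So incidence = -4*testing + 74.
Solve -4*testing + 74 = 46: testing = (46 - 74) / -4 = 7.

testing = 7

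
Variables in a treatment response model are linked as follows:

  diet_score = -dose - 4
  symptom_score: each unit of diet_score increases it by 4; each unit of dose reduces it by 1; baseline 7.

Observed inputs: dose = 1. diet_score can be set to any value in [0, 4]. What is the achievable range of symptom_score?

Intervening on diet_score fixes its value directly, overriding its dependence on dose.
Substituting into the symptom_score equation gives symptom_score = 4*diet_score + 6.
Linear in diet_score, so extremes are at the endpoints: diet_score = 0 gives symptom_score = 6; diet_score = 4 gives symptom_score = 22.

6 to 22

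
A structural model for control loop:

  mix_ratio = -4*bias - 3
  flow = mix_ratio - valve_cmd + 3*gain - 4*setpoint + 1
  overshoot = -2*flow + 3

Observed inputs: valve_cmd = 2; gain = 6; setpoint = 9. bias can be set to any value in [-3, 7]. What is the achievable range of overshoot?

23 to 103

Substituting into the flow equation gives flow = -4*bias - 22.
overshoot becomes 8*bias + 47.
Linear in bias, so extremes are at the endpoints: bias = -3 gives overshoot = 23; bias = 7 gives overshoot = 103.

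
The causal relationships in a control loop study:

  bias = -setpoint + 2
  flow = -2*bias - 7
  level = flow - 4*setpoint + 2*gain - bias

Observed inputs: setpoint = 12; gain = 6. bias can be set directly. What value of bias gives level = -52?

bias = 3

Intervening on bias fixes its value directly, overriding its dependence on setpoint.
Substituting into the level equation gives level = -3*bias - 43.
Solve -3*bias - 43 = -52: bias = (-52 + 43) / -3 = 3.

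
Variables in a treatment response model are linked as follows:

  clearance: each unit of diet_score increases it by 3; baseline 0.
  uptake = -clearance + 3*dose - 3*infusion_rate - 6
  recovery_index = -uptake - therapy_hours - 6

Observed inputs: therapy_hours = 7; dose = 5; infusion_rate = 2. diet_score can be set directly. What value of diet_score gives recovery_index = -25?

Substituting into the uptake equation gives uptake = -3*diet_score + 3.
recovery_index becomes 3*diet_score - 16.
Solve 3*diet_score - 16 = -25: diet_score = (-25 + 16) / 3 = -3.

diet_score = -3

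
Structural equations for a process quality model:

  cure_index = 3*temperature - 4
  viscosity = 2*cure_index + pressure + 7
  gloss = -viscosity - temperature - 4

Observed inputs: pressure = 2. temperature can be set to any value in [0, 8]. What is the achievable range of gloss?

-61 to -5

Substituting into the viscosity equation gives viscosity = 6*temperature + 1.
Substituting into the gloss equation gives gloss = -7*temperature - 5.
Linear in temperature, so extremes are at the endpoints: temperature = 0 gives gloss = -5; temperature = 8 gives gloss = -61.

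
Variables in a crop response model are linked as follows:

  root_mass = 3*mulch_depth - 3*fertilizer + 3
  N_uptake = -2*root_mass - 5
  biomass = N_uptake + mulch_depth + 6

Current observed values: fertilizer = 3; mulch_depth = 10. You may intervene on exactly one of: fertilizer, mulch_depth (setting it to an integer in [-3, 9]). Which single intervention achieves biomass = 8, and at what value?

set mulch_depth = 1

Intervening on fertilizer: biomass = 6*fertilizer - 55. Reaching 8 requires fertilizer = 21/2, not an integer.
Intervening on mulch_depth: with other inputs at their observed values, biomass = -5*mulch_depth + 13. Solving for 8 gives mulch_depth = 1, within [-3, 9].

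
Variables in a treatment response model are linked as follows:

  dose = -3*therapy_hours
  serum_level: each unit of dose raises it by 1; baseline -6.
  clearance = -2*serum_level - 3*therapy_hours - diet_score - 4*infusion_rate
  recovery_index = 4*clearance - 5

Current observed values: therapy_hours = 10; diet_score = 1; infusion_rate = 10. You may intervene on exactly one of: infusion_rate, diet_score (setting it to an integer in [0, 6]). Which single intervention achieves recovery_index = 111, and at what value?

Intervening on infusion_rate: with other inputs at their observed values, recovery_index = -16*infusion_rate + 159. Solving for 111 gives infusion_rate = 3, within [0, 6].
Intervening on diet_score: recovery_index = -4*diet_score + 3. Reaching 111 requires diet_score = -27, outside [0, 6].

set infusion_rate = 3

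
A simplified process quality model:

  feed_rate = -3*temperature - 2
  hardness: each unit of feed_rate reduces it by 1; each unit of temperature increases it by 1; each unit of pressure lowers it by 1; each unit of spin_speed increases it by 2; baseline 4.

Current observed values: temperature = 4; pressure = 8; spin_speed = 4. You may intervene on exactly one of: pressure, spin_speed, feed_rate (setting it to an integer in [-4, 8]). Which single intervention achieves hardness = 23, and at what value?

set pressure = 7

Intervening on pressure: with other inputs at their observed values, hardness = -pressure + 30. Solving for 23 gives pressure = 7, within [-4, 8].
Intervening on spin_speed: hardness = 2*spin_speed + 14. Reaching 23 requires spin_speed = 9/2, not an integer.
Intervening on feed_rate: hardness = -feed_rate + 8. Reaching 23 requires feed_rate = -15, outside [-4, 8].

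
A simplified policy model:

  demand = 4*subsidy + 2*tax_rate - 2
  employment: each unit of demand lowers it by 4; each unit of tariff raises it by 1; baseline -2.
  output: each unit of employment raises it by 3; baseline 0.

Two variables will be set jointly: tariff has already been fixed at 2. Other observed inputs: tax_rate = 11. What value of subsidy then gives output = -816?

With tariff held at 2:
Substituting into the demand equation gives demand = 4*subsidy + 20.
This gives employment = -16*subsidy - 80.
This gives output = -48*subsidy - 240.
Solve -48*subsidy - 240 = -816: subsidy = (-816 + 240) / -48 = 12.

subsidy = 12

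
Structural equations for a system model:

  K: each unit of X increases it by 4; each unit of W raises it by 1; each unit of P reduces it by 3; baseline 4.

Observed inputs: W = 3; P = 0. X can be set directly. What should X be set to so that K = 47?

Substituting into the K equation gives K = 4*X + 7.
Solve 4*X + 7 = 47: X = (47 - 7) / 4 = 10.

X = 10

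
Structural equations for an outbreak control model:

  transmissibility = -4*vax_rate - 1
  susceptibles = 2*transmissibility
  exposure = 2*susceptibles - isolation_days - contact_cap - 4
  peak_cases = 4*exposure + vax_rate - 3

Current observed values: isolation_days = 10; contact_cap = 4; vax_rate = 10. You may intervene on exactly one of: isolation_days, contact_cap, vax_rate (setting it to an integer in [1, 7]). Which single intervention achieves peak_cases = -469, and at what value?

Intervening on isolation_days: peak_cases = -4*isolation_days - 681. Reaching -469 requires isolation_days = -53, outside [1, 7].
Intervening on contact_cap: peak_cases = -4*contact_cap - 705. Reaching -469 requires contact_cap = -59, outside [1, 7].
Intervening on vax_rate: with other inputs at their observed values, peak_cases = -63*vax_rate - 91. Solving for -469 gives vax_rate = 6, within [1, 7].

set vax_rate = 6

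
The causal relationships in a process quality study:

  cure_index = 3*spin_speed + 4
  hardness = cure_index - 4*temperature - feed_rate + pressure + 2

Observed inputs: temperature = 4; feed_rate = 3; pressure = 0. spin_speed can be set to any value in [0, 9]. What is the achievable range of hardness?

Substituting into the hardness equation gives hardness = 3*spin_speed - 13.
Linear in spin_speed, so extremes are at the endpoints: spin_speed = 0 gives hardness = -13; spin_speed = 9 gives hardness = 14.

-13 to 14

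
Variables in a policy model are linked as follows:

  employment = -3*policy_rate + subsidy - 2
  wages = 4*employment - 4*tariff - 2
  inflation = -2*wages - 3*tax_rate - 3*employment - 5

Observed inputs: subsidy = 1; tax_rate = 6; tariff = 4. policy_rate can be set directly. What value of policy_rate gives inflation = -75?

policy_rate = -3

Substituting into the employment equation gives employment = -3*policy_rate - 1.
Substituting into the wages equation gives wages = -12*policy_rate - 22.
Substituting into the inflation equation gives inflation = 33*policy_rate + 24.
Solve 33*policy_rate + 24 = -75: policy_rate = (-75 - 24) / 33 = -3.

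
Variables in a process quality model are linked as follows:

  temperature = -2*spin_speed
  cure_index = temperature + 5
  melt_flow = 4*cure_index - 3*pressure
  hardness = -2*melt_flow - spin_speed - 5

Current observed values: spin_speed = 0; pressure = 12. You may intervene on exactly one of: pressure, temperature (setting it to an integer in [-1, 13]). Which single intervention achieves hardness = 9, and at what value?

Intervening on pressure: with other inputs at their observed values, hardness = 6*pressure - 45. Solving for 9 gives pressure = 9, within [-1, 13].
Intervening on temperature: hardness = -8*temperature + 27. Reaching 9 requires temperature = 9/4, not an integer.

set pressure = 9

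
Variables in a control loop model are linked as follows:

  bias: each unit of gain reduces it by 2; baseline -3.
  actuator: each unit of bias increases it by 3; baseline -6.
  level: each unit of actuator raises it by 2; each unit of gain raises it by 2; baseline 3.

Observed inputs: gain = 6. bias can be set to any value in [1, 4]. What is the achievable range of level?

9 to 27

Intervening on bias fixes its value directly, overriding its dependence on gain.
Substituting into the level equation gives level = 6*bias + 3.
Linear in bias, so extremes are at the endpoints: bias = 1 gives level = 9; bias = 4 gives level = 27.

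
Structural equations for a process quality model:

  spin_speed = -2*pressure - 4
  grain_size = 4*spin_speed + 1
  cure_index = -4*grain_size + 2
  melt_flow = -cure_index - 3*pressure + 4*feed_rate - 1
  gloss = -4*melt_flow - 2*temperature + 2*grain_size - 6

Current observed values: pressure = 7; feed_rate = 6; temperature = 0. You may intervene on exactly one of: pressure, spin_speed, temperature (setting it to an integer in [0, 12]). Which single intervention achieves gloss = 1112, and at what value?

set pressure = 8

Intervening on pressure: with other inputs at their observed values, gloss = 124*pressure + 120. Solving for 1112 gives pressure = 8, within [0, 12].
Intervening on spin_speed: gloss = -56*spin_speed - 20. Reaching 1112 requires spin_speed = -283/14, not an integer.
Intervening on temperature: gloss = -2*temperature + 988. Reaching 1112 requires temperature = -62, outside [0, 12].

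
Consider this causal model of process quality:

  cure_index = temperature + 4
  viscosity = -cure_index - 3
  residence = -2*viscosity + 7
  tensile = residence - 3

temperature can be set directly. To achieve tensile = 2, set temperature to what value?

temperature = -8

Substituting into the viscosity equation gives viscosity = -temperature - 7.
So residence = 2*temperature + 21.
So tensile = 2*temperature + 18.
Solve 2*temperature + 18 = 2: temperature = (2 - 18) / 2 = -8.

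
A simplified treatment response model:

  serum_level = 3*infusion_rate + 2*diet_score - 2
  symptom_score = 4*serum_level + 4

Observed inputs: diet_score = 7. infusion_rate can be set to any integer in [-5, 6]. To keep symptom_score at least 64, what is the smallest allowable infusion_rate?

infusion_rate = 1

Substituting into the serum_level equation gives serum_level = 3*infusion_rate + 12.
So symptom_score = 12*infusion_rate + 52.
Require 12*infusion_rate + 52 ≥ 64, so infusion_rate ≥ 1.
The smallest integer in [-5, 6] satisfying this is 1.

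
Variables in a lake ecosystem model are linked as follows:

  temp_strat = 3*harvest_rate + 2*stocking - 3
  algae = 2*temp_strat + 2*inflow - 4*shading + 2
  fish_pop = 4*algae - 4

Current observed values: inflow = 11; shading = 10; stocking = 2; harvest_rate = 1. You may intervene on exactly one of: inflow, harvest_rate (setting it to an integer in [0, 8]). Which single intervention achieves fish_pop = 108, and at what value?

Intervening on inflow: fish_pop = 8*inflow - 124. Reaching 108 requires inflow = 29, outside [0, 8].
Intervening on harvest_rate: with other inputs at their observed values, fish_pop = 24*harvest_rate - 60. Solving for 108 gives harvest_rate = 7, within [0, 8].

set harvest_rate = 7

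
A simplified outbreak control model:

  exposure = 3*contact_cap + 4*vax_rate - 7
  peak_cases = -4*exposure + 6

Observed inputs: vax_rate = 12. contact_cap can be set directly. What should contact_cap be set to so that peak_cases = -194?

contact_cap = 3

Substituting into the exposure equation gives exposure = 3*contact_cap + 41.
Substituting into the peak_cases equation gives peak_cases = -12*contact_cap - 158.
Solve -12*contact_cap - 158 = -194: contact_cap = (-194 + 158) / -12 = 3.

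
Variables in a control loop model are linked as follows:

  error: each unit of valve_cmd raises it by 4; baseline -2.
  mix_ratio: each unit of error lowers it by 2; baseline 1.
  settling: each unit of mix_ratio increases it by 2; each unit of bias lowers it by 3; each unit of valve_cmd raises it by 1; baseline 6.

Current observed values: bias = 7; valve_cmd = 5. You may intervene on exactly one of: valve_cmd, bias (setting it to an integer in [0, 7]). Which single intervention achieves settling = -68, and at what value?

Intervening on valve_cmd: settling = -15*valve_cmd - 5. Reaching -68 requires valve_cmd = 21/5, not an integer.
Intervening on bias: with other inputs at their observed values, settling = -3*bias - 59. Solving for -68 gives bias = 3, within [0, 7].

set bias = 3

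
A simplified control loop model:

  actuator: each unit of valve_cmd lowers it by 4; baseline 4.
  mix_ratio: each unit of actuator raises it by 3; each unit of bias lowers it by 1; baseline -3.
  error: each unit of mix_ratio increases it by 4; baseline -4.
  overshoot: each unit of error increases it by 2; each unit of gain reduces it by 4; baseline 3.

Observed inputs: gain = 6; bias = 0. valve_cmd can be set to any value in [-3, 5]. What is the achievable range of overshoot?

-437 to 331

Substituting into the mix_ratio equation gives mix_ratio = -12*valve_cmd + 9.
Substituting into the error equation gives error = -48*valve_cmd + 32.
So overshoot = -96*valve_cmd + 43.
Linear in valve_cmd, so extremes are at the endpoints: valve_cmd = -3 gives overshoot = 331; valve_cmd = 5 gives overshoot = -437.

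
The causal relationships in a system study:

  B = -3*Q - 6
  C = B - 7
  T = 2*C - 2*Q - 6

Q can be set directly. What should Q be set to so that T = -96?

Substituting into the C equation gives C = -3*Q - 13.
This gives T = -8*Q - 32.
Solve -8*Q - 32 = -96: Q = (-96 + 32) / -8 = 8.

Q = 8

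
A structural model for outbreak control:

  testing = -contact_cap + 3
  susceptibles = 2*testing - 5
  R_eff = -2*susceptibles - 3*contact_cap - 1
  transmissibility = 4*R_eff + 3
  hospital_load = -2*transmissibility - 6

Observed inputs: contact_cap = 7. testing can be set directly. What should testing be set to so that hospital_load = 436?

Intervening on testing fixes its value directly, overriding its dependence on contact_cap.
Substituting into the R_eff equation gives R_eff = -4*testing - 12.
transmissibility becomes -16*testing - 45.
hospital_load becomes 32*testing + 84.
Solve 32*testing + 84 = 436: testing = (436 - 84) / 32 = 11.

testing = 11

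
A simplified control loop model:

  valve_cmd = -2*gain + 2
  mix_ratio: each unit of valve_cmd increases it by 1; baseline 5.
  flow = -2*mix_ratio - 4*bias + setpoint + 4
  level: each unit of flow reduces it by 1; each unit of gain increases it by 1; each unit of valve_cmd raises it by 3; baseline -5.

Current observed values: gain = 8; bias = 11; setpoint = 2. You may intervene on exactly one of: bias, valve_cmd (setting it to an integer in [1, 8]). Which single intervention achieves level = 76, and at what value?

set valve_cmd = 5

Intervening on bias: level = 4*bias - 63. Reaching 76 requires bias = 139/4, not an integer.
Intervening on valve_cmd: with other inputs at their observed values, level = 5*valve_cmd + 51. Solving for 76 gives valve_cmd = 5, within [1, 8].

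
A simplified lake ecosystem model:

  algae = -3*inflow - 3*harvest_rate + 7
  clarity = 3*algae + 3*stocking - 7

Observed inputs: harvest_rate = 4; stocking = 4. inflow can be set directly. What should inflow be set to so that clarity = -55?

inflow = 5

Substituting into the algae equation gives algae = -3*inflow - 5.
This gives clarity = -9*inflow - 10.
Solve -9*inflow - 10 = -55: inflow = (-55 + 10) / -9 = 5.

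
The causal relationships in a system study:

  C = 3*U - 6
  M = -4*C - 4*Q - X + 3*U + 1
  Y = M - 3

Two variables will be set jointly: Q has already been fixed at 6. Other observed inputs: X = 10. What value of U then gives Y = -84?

With Q held at 6:
Substituting into the M equation gives M = -9*U - 9.
So Y = -9*U - 12.
Solve -9*U - 12 = -84: U = (-84 + 12) / -9 = 8.

U = 8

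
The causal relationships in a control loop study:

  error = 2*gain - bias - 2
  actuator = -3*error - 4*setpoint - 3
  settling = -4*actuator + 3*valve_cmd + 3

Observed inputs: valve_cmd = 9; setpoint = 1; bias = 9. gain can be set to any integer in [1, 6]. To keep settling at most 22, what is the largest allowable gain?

gain = 4

Substituting into the error equation gives error = 2*gain - 11.
actuator becomes -6*gain + 26.
So settling = 24*gain - 74.
Require 24*gain - 74 ≤ 22, so gain ≤ 4.
The largest integer in [1, 6] satisfying this is 4.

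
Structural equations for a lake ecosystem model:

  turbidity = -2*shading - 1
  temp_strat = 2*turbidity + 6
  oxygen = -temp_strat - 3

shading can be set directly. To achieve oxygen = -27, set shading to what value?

Substituting into the temp_strat equation gives temp_strat = -4*shading + 4.
oxygen becomes 4*shading - 7.
Solve 4*shading - 7 = -27: shading = (-27 + 7) / 4 = -5.

shading = -5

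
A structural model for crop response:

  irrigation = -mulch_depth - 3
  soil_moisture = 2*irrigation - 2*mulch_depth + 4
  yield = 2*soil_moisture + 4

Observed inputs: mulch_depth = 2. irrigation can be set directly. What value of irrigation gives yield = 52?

Intervening on irrigation fixes its value directly, overriding its dependence on mulch_depth.
Substituting into the soil_moisture equation gives soil_moisture = 2*irrigation.
This gives yield = 4*irrigation + 4.
Solve 4*irrigation + 4 = 52: irrigation = (52 - 4) / 4 = 12.

irrigation = 12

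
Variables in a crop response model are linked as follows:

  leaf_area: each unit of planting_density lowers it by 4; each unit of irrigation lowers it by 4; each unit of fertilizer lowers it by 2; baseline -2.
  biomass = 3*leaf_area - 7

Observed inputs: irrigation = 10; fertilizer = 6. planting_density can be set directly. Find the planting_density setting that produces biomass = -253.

planting_density = 7

Substituting into the leaf_area equation gives leaf_area = -4*planting_density - 54.
biomass becomes -12*planting_density - 169.
Solve -12*planting_density - 169 = -253: planting_density = (-253 + 169) / -12 = 7.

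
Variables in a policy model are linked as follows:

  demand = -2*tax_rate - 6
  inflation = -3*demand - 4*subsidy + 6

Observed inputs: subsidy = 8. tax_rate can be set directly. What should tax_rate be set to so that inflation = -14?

tax_rate = -1

Substituting into the inflation equation gives inflation = 6*tax_rate - 8.
Solve 6*tax_rate - 8 = -14: tax_rate = (-14 + 8) / 6 = -1.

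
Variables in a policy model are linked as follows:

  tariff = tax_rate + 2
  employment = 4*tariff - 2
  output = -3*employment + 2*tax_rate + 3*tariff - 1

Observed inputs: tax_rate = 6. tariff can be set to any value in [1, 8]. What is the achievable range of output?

Intervening on tariff fixes its value directly, overriding its dependence on tax_rate.
Substituting into the output equation gives output = -9*tariff + 17.
Linear in tariff, so extremes are at the endpoints: tariff = 1 gives output = 8; tariff = 8 gives output = -55.

-55 to 8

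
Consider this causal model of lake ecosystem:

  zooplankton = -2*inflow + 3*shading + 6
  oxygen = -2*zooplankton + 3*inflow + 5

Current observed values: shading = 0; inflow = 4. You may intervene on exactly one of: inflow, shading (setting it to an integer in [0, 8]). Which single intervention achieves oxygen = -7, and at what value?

Intervening on inflow: with other inputs at their observed values, oxygen = 7*inflow - 7. Solving for -7 gives inflow = 0, within [0, 8].
Intervening on shading: oxygen = -6*shading + 21. Reaching -7 requires shading = 14/3, not an integer.

set inflow = 0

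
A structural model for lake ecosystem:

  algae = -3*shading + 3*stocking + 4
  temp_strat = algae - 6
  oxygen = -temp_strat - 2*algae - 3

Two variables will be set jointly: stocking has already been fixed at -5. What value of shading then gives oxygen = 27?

shading = -1

With stocking held at -5:
Substituting into the algae equation gives algae = -3*shading - 11.
temp_strat becomes -3*shading - 17.
oxygen becomes 9*shading + 36.
Solve 9*shading + 36 = 27: shading = (27 - 36) / 9 = -1.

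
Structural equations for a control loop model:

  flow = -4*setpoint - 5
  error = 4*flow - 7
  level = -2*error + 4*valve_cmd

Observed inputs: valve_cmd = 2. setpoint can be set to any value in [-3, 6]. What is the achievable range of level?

Substituting into the error equation gives error = -16*setpoint - 27.
Substituting into the level equation gives level = 32*setpoint + 62.
Linear in setpoint, so extremes are at the endpoints: setpoint = -3 gives level = -34; setpoint = 6 gives level = 254.

-34 to 254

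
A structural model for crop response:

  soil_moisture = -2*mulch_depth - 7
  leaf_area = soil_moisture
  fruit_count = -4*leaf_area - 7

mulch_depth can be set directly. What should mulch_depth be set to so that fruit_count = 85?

mulch_depth = 8

Substituting into the leaf_area equation gives leaf_area = -2*mulch_depth - 7.
So fruit_count = 8*mulch_depth + 21.
Solve 8*mulch_depth + 21 = 85: mulch_depth = (85 - 21) / 8 = 8.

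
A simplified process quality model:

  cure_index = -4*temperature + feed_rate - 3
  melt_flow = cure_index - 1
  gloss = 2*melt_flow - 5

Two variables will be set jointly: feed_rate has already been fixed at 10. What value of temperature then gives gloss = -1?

With feed_rate held at 10:
Substituting into the cure_index equation gives cure_index = -4*temperature + 7.
Substituting into the melt_flow equation gives melt_flow = -4*temperature + 6.
This gives gloss = -8*temperature + 7.
Solve -8*temperature + 7 = -1: temperature = (-1 - 7) / -8 = 1.

temperature = 1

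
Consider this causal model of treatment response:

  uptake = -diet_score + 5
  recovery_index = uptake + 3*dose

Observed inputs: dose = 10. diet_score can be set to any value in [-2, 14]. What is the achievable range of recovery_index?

21 to 37

Substituting into the recovery_index equation gives recovery_index = -diet_score + 35.
Linear in diet_score, so extremes are at the endpoints: diet_score = -2 gives recovery_index = 37; diet_score = 14 gives recovery_index = 21.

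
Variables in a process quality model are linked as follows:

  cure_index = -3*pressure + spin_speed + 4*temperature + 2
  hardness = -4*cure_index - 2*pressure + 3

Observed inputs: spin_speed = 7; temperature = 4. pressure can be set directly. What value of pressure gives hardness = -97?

Substituting into the cure_index equation gives cure_index = -3*pressure + 25.
hardness becomes 10*pressure - 97.
Solve 10*pressure - 97 = -97: pressure = (-97 + 97) / 10 = 0.

pressure = 0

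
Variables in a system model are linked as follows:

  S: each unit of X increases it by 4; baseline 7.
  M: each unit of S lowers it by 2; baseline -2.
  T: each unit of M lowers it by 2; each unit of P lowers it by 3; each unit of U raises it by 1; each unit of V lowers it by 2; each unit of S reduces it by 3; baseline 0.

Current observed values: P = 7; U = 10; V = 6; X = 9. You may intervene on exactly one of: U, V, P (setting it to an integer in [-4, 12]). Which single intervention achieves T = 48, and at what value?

Intervening on U: T = U + 14. Reaching 48 requires U = 34, outside [-4, 12].
Intervening on V: T = -2*V + 36. Reaching 48 requires V = -6, outside [-4, 12].
Intervening on P: with other inputs at their observed values, T = -3*P + 45. Solving for 48 gives P = -1, within [-4, 12].

set P = -1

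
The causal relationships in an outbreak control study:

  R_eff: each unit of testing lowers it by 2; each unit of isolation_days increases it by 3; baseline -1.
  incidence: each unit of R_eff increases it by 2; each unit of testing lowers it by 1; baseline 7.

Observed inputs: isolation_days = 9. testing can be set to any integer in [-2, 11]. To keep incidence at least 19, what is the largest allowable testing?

Substituting into the R_eff equation gives R_eff = -2*testing + 26.
So incidence = -5*testing + 59.
Require -5*testing + 59 ≥ 19, so testing ≤ 8.
The largest integer in [-2, 11] satisfying this is 8.

testing = 8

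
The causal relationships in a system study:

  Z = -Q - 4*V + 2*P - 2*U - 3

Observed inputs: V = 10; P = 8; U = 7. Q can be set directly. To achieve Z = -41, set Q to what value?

Q = 0

Substituting into the Z equation gives Z = -Q - 41.
Solve -Q - 41 = -41: Q = (-41 + 41) / -1 = 0.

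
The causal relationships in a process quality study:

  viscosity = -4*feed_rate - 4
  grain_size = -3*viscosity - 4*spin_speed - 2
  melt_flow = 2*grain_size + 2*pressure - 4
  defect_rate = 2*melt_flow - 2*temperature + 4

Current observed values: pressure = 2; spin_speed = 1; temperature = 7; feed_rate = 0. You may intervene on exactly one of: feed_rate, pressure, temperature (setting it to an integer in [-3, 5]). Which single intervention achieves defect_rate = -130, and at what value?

set feed_rate = -3

Intervening on feed_rate: with other inputs at their observed values, defect_rate = 48*feed_rate + 14. Solving for -130 gives feed_rate = -3, within [-3, 5].
Intervening on pressure: defect_rate = 4*pressure + 6. Reaching -130 requires pressure = -34, outside [-3, 5].
Intervening on temperature: defect_rate = -2*temperature + 28. Reaching -130 requires temperature = 79, outside [-3, 5].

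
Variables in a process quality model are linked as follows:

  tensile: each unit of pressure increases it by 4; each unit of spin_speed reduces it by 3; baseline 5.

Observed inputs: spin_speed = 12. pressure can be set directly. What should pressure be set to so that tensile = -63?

pressure = -8

Substituting into the tensile equation gives tensile = 4*pressure - 31.
Solve 4*pressure - 31 = -63: pressure = (-63 + 31) / 4 = -8.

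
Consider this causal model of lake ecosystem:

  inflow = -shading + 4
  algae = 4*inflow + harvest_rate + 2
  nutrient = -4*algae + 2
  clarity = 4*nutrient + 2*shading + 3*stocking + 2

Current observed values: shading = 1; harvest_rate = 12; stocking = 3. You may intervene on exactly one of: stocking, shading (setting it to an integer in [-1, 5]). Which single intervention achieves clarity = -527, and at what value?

Intervening on stocking: clarity = 3*stocking - 404. Reaching -527 requires stocking = -41, outside [-1, 5].
Intervening on shading: with other inputs at their observed values, clarity = 66*shading - 461. Solving for -527 gives shading = -1, within [-1, 5].

set shading = -1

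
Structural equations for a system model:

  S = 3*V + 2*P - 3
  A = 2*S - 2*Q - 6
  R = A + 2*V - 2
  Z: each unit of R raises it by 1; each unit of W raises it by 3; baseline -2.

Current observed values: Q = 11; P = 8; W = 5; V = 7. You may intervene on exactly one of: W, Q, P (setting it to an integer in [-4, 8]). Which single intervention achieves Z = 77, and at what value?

Intervening on W: Z = 3*W + 50. Reaching 77 requires W = 9, outside [-4, 8].
Intervening on Q: with other inputs at their observed values, Z = -2*Q + 87. Solving for 77 gives Q = 5, within [-4, 8].
Intervening on P: Z = 4*P + 33. Reaching 77 requires P = 11, outside [-4, 8].

set Q = 5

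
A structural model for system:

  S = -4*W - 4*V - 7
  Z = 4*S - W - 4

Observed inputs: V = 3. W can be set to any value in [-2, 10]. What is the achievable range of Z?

Substituting into the S equation gives S = -4*W - 19.
Substituting into the Z equation gives Z = -17*W - 80.
Linear in W, so extremes are at the endpoints: W = -2 gives Z = -46; W = 10 gives Z = -250.

-250 to -46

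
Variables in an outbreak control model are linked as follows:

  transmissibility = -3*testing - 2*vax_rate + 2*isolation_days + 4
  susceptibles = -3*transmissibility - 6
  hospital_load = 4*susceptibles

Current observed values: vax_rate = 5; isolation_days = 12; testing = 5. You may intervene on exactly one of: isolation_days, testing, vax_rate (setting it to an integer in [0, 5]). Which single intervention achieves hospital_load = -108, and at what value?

Intervening on isolation_days: hospital_load = -24*isolation_days + 228. Reaching -108 requires isolation_days = 14, outside [0, 5].
Intervening on testing: hospital_load = 36*testing - 240. Reaching -108 requires testing = 11/3, not an integer.
Intervening on vax_rate: with other inputs at their observed values, hospital_load = 24*vax_rate - 180. Solving for -108 gives vax_rate = 3, within [0, 5].

set vax_rate = 3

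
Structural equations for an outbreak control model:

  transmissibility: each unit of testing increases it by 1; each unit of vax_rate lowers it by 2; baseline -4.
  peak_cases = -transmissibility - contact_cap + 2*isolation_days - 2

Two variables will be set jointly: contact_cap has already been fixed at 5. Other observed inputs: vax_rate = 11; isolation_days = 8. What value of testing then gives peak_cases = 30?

With contact_cap held at 5:
Substituting into the transmissibility equation gives transmissibility = testing - 26.
Substituting into the peak_cases equation gives peak_cases = -testing + 35.
Solve -testing + 35 = 30: testing = (30 - 35) / -1 = 5.

testing = 5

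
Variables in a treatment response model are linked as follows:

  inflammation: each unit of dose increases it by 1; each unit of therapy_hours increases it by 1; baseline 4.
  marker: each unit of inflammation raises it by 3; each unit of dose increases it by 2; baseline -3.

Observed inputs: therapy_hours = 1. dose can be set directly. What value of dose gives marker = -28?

Substituting into the inflammation equation gives inflammation = dose + 5.
This gives marker = 5*dose + 12.
Solve 5*dose + 12 = -28: dose = (-28 - 12) / 5 = -8.

dose = -8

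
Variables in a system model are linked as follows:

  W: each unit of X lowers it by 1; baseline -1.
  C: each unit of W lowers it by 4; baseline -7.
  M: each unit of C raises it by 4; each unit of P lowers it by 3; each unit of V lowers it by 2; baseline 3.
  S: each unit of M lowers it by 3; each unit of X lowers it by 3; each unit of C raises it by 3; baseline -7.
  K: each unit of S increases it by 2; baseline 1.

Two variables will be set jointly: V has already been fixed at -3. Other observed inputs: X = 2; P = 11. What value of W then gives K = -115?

With V held at -3:
Intervening on W fixes its value directly, overriding its dependence on X.
Substituting into the M equation gives M = -16*W - 52.
S becomes 36*W + 122.
K becomes 72*W + 245.
Solve 72*W + 245 = -115: W = (-115 - 245) / 72 = -5.

W = -5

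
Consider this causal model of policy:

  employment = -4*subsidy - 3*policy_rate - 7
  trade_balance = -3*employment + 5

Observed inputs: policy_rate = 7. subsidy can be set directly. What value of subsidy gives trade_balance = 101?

Substituting into the employment equation gives employment = -4*subsidy - 28.
This gives trade_balance = 12*subsidy + 89.
Solve 12*subsidy + 89 = 101: subsidy = (101 - 89) / 12 = 1.

subsidy = 1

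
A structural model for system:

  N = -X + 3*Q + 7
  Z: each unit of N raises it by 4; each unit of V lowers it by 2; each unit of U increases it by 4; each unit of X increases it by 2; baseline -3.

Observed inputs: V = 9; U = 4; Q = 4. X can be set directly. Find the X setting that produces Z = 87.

X = -8

Substituting into the N equation gives N = -X + 19.
Substituting into the Z equation gives Z = -2*X + 71.
Solve -2*X + 71 = 87: X = (87 - 71) / -2 = -8.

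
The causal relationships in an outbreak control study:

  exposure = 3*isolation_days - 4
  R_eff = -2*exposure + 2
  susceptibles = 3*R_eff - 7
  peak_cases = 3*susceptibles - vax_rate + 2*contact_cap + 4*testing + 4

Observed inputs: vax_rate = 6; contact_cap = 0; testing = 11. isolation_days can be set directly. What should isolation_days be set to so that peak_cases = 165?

Substituting into the R_eff equation gives R_eff = -6*isolation_days + 10.
Substituting into the susceptibles equation gives susceptibles = -18*isolation_days + 23.
Substituting into the peak_cases equation gives peak_cases = -54*isolation_days + 111.
Solve -54*isolation_days + 111 = 165: isolation_days = (165 - 111) / -54 = -1.

isolation_days = -1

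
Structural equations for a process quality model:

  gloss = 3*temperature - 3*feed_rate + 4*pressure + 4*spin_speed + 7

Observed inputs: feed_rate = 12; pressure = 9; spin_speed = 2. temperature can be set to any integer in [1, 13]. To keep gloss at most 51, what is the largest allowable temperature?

temperature = 12

Substituting into the gloss equation gives gloss = 3*temperature + 15.
Require 3*temperature + 15 ≤ 51, so temperature ≤ 12.
The largest integer in [1, 13] satisfying this is 12.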